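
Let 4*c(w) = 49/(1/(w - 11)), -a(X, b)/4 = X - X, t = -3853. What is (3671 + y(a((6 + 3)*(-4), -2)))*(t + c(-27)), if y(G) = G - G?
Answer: -31706427/2 ≈ -1.5853e+7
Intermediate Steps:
a(X, b) = 0 (a(X, b) = -4*(X - X) = -4*0 = 0)
c(w) = -539/4 + 49*w/4 (c(w) = (49/(1/(w - 11)))/4 = (49/(1/(-11 + w)))/4 = (49*(-11 + w))/4 = (-539 + 49*w)/4 = -539/4 + 49*w/4)
y(G) = 0
(3671 + y(a((6 + 3)*(-4), -2)))*(t + c(-27)) = (3671 + 0)*(-3853 + (-539/4 + (49/4)*(-27))) = 3671*(-3853 + (-539/4 - 1323/4)) = 3671*(-3853 - 931/2) = 3671*(-8637/2) = -31706427/2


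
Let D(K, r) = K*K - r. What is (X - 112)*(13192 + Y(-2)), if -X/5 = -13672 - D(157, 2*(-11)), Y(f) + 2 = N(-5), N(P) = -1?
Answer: 2527051967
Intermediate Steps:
Y(f) = -3 (Y(f) = -2 - 1 = -3)
D(K, r) = K² - r
X = 191715 (X = -5*(-13672 - (157² - 2*(-11))) = -5*(-13672 - (24649 - 1*(-22))) = -5*(-13672 - (24649 + 22)) = -5*(-13672 - 1*24671) = -5*(-13672 - 24671) = -5*(-38343) = 191715)
(X - 112)*(13192 + Y(-2)) = (191715 - 112)*(13192 - 3) = 191603*13189 = 2527051967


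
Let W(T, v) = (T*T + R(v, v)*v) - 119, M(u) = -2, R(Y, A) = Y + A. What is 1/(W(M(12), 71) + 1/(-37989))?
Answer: 37989/378636362 ≈ 0.00010033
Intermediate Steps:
R(Y, A) = A + Y
W(T, v) = -119 + T² + 2*v² (W(T, v) = (T*T + (v + v)*v) - 119 = (T² + (2*v)*v) - 119 = (T² + 2*v²) - 119 = -119 + T² + 2*v²)
1/(W(M(12), 71) + 1/(-37989)) = 1/((-119 + (-2)² + 2*71²) + 1/(-37989)) = 1/((-119 + 4 + 2*5041) - 1/37989) = 1/((-119 + 4 + 10082) - 1/37989) = 1/(9967 - 1/37989) = 1/(378636362/37989) = 37989/378636362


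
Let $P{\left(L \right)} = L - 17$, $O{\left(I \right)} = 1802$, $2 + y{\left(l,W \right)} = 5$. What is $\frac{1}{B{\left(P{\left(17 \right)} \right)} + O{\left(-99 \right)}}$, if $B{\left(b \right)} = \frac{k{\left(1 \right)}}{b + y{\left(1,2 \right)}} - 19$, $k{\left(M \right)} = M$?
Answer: $\frac{3}{5350} \approx 0.00056075$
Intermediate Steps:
$y{\left(l,W \right)} = 3$ ($y{\left(l,W \right)} = -2 + 5 = 3$)
$P{\left(L \right)} = -17 + L$
$B{\left(b \right)} = -19 + \frac{1}{3 + b}$ ($B{\left(b \right)} = \frac{1}{b + 3} \cdot 1 - 19 = \frac{1}{3 + b} 1 - 19 = \frac{1}{3 + b} - 19 = -19 + \frac{1}{3 + b}$)
$\frac{1}{B{\left(P{\left(17 \right)} \right)} + O{\left(-99 \right)}} = \frac{1}{\frac{-56 - 19 \left(-17 + 17\right)}{3 + \left(-17 + 17\right)} + 1802} = \frac{1}{\frac{-56 - 0}{3 + 0} + 1802} = \frac{1}{\frac{-56 + 0}{3} + 1802} = \frac{1}{\frac{1}{3} \left(-56\right) + 1802} = \frac{1}{- \frac{56}{3} + 1802} = \frac{1}{\frac{5350}{3}} = \frac{3}{5350}$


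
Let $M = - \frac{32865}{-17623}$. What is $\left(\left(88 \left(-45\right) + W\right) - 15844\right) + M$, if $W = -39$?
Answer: $- \frac{349660324}{17623} \approx -19841.0$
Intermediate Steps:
$M = \frac{32865}{17623}$ ($M = \left(-32865\right) \left(- \frac{1}{17623}\right) = \frac{32865}{17623} \approx 1.8649$)
$\left(\left(88 \left(-45\right) + W\right) - 15844\right) + M = \left(\left(88 \left(-45\right) - 39\right) - 15844\right) + \frac{32865}{17623} = \left(\left(-3960 - 39\right) - 15844\right) + \frac{32865}{17623} = \left(-3999 - 15844\right) + \frac{32865}{17623} = -19843 + \frac{32865}{17623} = - \frac{349660324}{17623}$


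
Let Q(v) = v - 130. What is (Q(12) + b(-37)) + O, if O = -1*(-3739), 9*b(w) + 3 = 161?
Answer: 32747/9 ≈ 3638.6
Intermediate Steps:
Q(v) = -130 + v
b(w) = 158/9 (b(w) = -1/3 + (1/9)*161 = -1/3 + 161/9 = 158/9)
O = 3739
(Q(12) + b(-37)) + O = ((-130 + 12) + 158/9) + 3739 = (-118 + 158/9) + 3739 = -904/9 + 3739 = 32747/9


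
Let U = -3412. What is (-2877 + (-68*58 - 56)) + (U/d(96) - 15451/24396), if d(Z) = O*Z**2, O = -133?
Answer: -225505291321/32788224 ≈ -6877.6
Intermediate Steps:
d(Z) = -133*Z**2
(-2877 + (-68*58 - 56)) + (U/d(96) - 15451/24396) = (-2877 + (-68*58 - 56)) + (-3412/((-133*96**2)) - 15451/24396) = (-2877 + (-3944 - 56)) + (-3412/((-133*9216)) - 15451*1/24396) = (-2877 - 4000) + (-3412/(-1225728) - 15451/24396) = -6877 + (-3412*(-1/1225728) - 15451/24396) = -6877 + (853/306432 - 15451/24396) = -6877 - 20674873/32788224 = -225505291321/32788224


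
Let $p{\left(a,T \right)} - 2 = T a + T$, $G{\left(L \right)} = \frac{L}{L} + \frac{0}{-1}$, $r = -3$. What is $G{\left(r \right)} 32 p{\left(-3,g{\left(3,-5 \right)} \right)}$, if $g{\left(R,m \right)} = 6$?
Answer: $-320$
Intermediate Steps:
$G{\left(L \right)} = 1$ ($G{\left(L \right)} = 1 + 0 \left(-1\right) = 1 + 0 = 1$)
$p{\left(a,T \right)} = 2 + T + T a$ ($p{\left(a,T \right)} = 2 + \left(T a + T\right) = 2 + \left(T + T a\right) = 2 + T + T a$)
$G{\left(r \right)} 32 p{\left(-3,g{\left(3,-5 \right)} \right)} = 1 \cdot 32 \left(2 + 6 + 6 \left(-3\right)\right) = 32 \left(2 + 6 - 18\right) = 32 \left(-10\right) = -320$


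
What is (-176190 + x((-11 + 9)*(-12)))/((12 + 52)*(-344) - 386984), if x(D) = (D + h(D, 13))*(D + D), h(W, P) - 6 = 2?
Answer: 87327/204500 ≈ 0.42703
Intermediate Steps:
h(W, P) = 8 (h(W, P) = 6 + 2 = 8)
x(D) = 2*D*(8 + D) (x(D) = (D + 8)*(D + D) = (8 + D)*(2*D) = 2*D*(8 + D))
(-176190 + x((-11 + 9)*(-12)))/((12 + 52)*(-344) - 386984) = (-176190 + 2*((-11 + 9)*(-12))*(8 + (-11 + 9)*(-12)))/((12 + 52)*(-344) - 386984) = (-176190 + 2*(-2*(-12))*(8 - 2*(-12)))/(64*(-344) - 386984) = (-176190 + 2*24*(8 + 24))/(-22016 - 386984) = (-176190 + 2*24*32)/(-409000) = (-176190 + 1536)*(-1/409000) = -174654*(-1/409000) = 87327/204500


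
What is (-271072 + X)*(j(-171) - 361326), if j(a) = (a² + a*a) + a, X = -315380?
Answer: 177703752780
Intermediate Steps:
j(a) = a + 2*a² (j(a) = (a² + a²) + a = 2*a² + a = a + 2*a²)
(-271072 + X)*(j(-171) - 361326) = (-271072 - 315380)*(-171*(1 + 2*(-171)) - 361326) = -586452*(-171*(1 - 342) - 361326) = -586452*(-171*(-341) - 361326) = -586452*(58311 - 361326) = -586452*(-303015) = 177703752780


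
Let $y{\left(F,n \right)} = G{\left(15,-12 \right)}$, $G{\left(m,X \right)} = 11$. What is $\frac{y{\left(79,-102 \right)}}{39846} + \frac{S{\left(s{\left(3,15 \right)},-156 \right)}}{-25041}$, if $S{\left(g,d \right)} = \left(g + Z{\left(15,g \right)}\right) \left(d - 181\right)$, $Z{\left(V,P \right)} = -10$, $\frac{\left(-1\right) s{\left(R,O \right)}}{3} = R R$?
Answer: $- \frac{165521441}{332594562} \approx -0.49767$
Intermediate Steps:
$s{\left(R,O \right)} = - 3 R^{2}$ ($s{\left(R,O \right)} = - 3 R R = - 3 R^{2}$)
$y{\left(F,n \right)} = 11$
$S{\left(g,d \right)} = \left(-181 + d\right) \left(-10 + g\right)$ ($S{\left(g,d \right)} = \left(g - 10\right) \left(d - 181\right) = \left(-10 + g\right) \left(-181 + d\right) = \left(-181 + d\right) \left(-10 + g\right)$)
$\frac{y{\left(79,-102 \right)}}{39846} + \frac{S{\left(s{\left(3,15 \right)},-156 \right)}}{-25041} = \frac{11}{39846} + \frac{1810 - 181 \left(- 3 \cdot 3^{2}\right) - -1560 - 156 \left(- 3 \cdot 3^{2}\right)}{-25041} = 11 \cdot \frac{1}{39846} + \left(1810 - 181 \left(\left(-3\right) 9\right) + 1560 - 156 \left(\left(-3\right) 9\right)\right) \left(- \frac{1}{25041}\right) = \frac{11}{39846} + \left(1810 - -4887 + 1560 - -4212\right) \left(- \frac{1}{25041}\right) = \frac{11}{39846} + \left(1810 + 4887 + 1560 + 4212\right) \left(- \frac{1}{25041}\right) = \frac{11}{39846} + 12469 \left(- \frac{1}{25041}\right) = \frac{11}{39846} - \frac{12469}{25041} = - \frac{165521441}{332594562}$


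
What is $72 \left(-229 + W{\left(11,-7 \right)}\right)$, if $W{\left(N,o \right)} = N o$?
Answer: $-22032$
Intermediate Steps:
$72 \left(-229 + W{\left(11,-7 \right)}\right) = 72 \left(-229 + 11 \left(-7\right)\right) = 72 \left(-229 - 77\right) = 72 \left(-306\right) = -22032$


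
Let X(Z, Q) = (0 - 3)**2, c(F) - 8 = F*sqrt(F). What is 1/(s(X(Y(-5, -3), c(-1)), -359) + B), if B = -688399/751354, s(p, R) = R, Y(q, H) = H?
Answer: -751354/270424485 ≈ -0.0027784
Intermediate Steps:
c(F) = 8 + F**(3/2) (c(F) = 8 + F*sqrt(F) = 8 + F**(3/2))
X(Z, Q) = 9 (X(Z, Q) = (-3)**2 = 9)
B = -688399/751354 (B = -688399*1/751354 = -688399/751354 ≈ -0.91621)
1/(s(X(Y(-5, -3), c(-1)), -359) + B) = 1/(-359 - 688399/751354) = 1/(-270424485/751354) = -751354/270424485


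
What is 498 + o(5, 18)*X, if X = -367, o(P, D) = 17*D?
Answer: -111804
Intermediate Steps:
498 + o(5, 18)*X = 498 + (17*18)*(-367) = 498 + 306*(-367) = 498 - 112302 = -111804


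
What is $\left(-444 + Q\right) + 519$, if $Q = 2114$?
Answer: $2189$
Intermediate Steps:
$\left(-444 + Q\right) + 519 = \left(-444 + 2114\right) + 519 = 1670 + 519 = 2189$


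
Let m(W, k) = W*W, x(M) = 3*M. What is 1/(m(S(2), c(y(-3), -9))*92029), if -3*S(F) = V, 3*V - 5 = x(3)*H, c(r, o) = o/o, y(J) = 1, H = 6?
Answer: 81/320352949 ≈ 2.5285e-7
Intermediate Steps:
c(r, o) = 1
V = 59/3 (V = 5/3 + ((3*3)*6)/3 = 5/3 + (9*6)/3 = 5/3 + (⅓)*54 = 5/3 + 18 = 59/3 ≈ 19.667)
S(F) = -59/9 (S(F) = -⅓*59/3 = -59/9)
m(W, k) = W²
1/(m(S(2), c(y(-3), -9))*92029) = 1/((-59/9)²*92029) = (1/92029)/(3481/81) = (81/3481)*(1/92029) = 81/320352949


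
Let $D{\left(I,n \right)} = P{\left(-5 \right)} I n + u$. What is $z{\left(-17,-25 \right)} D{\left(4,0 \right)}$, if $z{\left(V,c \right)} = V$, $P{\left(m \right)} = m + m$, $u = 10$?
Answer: $-170$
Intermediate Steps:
$P{\left(m \right)} = 2 m$
$D{\left(I,n \right)} = 10 - 10 I n$ ($D{\left(I,n \right)} = 2 \left(-5\right) I n + 10 = - 10 I n + 10 = 10 - 10 I n$)
$z{\left(-17,-25 \right)} D{\left(4,0 \right)} = - 17 \left(10 - 40 \cdot 0\right) = - 17 \left(10 + 0\right) = \left(-17\right) 10 = -170$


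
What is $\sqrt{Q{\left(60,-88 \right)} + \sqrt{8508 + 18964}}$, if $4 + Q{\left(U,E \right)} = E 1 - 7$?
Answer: $\sqrt{-99 + 4 \sqrt{1717}} \approx 8.1699$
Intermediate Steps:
$Q{\left(U,E \right)} = -11 + E$ ($Q{\left(U,E \right)} = -4 + \left(E 1 - 7\right) = -4 + \left(E - 7\right) = -4 + \left(-7 + E\right) = -11 + E$)
$\sqrt{Q{\left(60,-88 \right)} + \sqrt{8508 + 18964}} = \sqrt{\left(-11 - 88\right) + \sqrt{8508 + 18964}} = \sqrt{-99 + \sqrt{27472}} = \sqrt{-99 + 4 \sqrt{1717}}$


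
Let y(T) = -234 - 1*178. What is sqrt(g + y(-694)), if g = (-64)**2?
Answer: 2*sqrt(921) ≈ 60.696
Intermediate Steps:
y(T) = -412 (y(T) = -234 - 178 = -412)
g = 4096
sqrt(g + y(-694)) = sqrt(4096 - 412) = sqrt(3684) = 2*sqrt(921)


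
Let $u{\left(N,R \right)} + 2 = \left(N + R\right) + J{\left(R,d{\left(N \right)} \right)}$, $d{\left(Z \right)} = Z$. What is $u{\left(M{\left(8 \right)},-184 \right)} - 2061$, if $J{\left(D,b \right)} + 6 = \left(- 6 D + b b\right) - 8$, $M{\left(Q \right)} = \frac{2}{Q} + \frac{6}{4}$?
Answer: $- \frac{18435}{16} \approx -1152.2$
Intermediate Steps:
$M{\left(Q \right)} = \frac{3}{2} + \frac{2}{Q}$ ($M{\left(Q \right)} = \frac{2}{Q} + 6 \cdot \frac{1}{4} = \frac{2}{Q} + \frac{3}{2} = \frac{3}{2} + \frac{2}{Q}$)
$J{\left(D,b \right)} = -14 + b^{2} - 6 D$ ($J{\left(D,b \right)} = -6 - \left(8 + 6 D - b b\right) = -6 - \left(8 - b^{2} + 6 D\right) = -14 + b^{2} - 6 D$)
$u{\left(N,R \right)} = -16 + N + N^{2} - 5 R$ ($u{\left(N,R \right)} = -2 - \left(14 - N - N^{2} + 5 R\right) = -2 + \left(-14 + N + N^{2} - 5 R\right) = -16 + N + N^{2} - 5 R$)
$u{\left(M{\left(8 \right)},-184 \right)} - 2061 = \left(-16 + \left(\frac{3}{2} + \frac{2}{8}\right) + \left(\frac{3}{2} + \frac{2}{8}\right)^{2} - -920\right) - 2061 = \left(-16 + \left(\frac{3}{2} + 2 \cdot \frac{1}{8}\right) + \left(\frac{3}{2} + 2 \cdot \frac{1}{8}\right)^{2} + 920\right) - 2061 = \left(-16 + \left(\frac{3}{2} + \frac{1}{4}\right) + \left(\frac{3}{2} + \frac{1}{4}\right)^{2} + 920\right) - 2061 = \left(-16 + \frac{7}{4} + \left(\frac{7}{4}\right)^{2} + 920\right) - 2061 = \left(-16 + \frac{7}{4} + \frac{49}{16} + 920\right) - 2061 = \frac{14541}{16} - 2061 = - \frac{18435}{16}$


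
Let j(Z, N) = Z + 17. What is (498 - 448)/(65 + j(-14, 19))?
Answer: 25/34 ≈ 0.73529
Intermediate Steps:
j(Z, N) = 17 + Z
(498 - 448)/(65 + j(-14, 19)) = (498 - 448)/(65 + (17 - 14)) = 50/(65 + 3) = 50/68 = 50*(1/68) = 25/34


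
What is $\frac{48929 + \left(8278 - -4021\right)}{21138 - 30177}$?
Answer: $- \frac{61228}{9039} \approx -6.7738$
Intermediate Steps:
$\frac{48929 + \left(8278 - -4021\right)}{21138 - 30177} = \frac{48929 + \left(8278 + 4021\right)}{-9039} = \left(48929 + 12299\right) \left(- \frac{1}{9039}\right) = 61228 \left(- \frac{1}{9039}\right) = - \frac{61228}{9039}$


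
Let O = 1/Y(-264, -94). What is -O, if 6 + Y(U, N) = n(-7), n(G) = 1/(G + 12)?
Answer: 5/29 ≈ 0.17241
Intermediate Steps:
n(G) = 1/(12 + G)
Y(U, N) = -29/5 (Y(U, N) = -6 + 1/(12 - 7) = -6 + 1/5 = -6 + ⅕ = -29/5)
O = -5/29 (O = 1/(-29/5) = -5/29 ≈ -0.17241)
-O = -1*(-5/29) = 5/29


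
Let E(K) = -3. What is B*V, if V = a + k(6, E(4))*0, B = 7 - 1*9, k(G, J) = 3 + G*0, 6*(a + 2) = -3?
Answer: 5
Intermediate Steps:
a = -5/2 (a = -2 + (⅙)*(-3) = -2 - ½ = -5/2 ≈ -2.5000)
k(G, J) = 3 (k(G, J) = 3 + 0 = 3)
B = -2 (B = 7 - 9 = -2)
V = -5/2 (V = -5/2 + 3*0 = -5/2 + 0 = -5/2 ≈ -2.5000)
B*V = -2*(-5/2) = 5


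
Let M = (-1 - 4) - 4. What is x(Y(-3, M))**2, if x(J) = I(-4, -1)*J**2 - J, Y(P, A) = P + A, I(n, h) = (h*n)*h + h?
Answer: 501264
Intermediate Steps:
I(n, h) = h + n*h**2 (I(n, h) = n*h**2 + h = h + n*h**2)
M = -9 (M = -5 - 4 = -9)
Y(P, A) = A + P
x(J) = -J - 5*J**2 (x(J) = (-(1 - 1*(-4)))*J**2 - J = (-(1 + 4))*J**2 - J = (-1*5)*J**2 - J = -5*J**2 - J = -J - 5*J**2)
x(Y(-3, M))**2 = (-(-9 - 3)*(1 + 5*(-9 - 3)))**2 = (-1*(-12)*(1 + 5*(-12)))**2 = (-1*(-12)*(1 - 60))**2 = (-1*(-12)*(-59))**2 = (-708)**2 = 501264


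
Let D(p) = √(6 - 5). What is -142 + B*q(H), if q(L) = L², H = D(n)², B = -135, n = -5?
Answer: -277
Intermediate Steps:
D(p) = 1 (D(p) = √1 = 1)
H = 1 (H = 1² = 1)
-142 + B*q(H) = -142 - 135*1² = -142 - 135*1 = -142 - 135 = -277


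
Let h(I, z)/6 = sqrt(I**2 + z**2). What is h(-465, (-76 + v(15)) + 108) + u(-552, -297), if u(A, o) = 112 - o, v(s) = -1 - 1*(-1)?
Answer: 409 + 6*sqrt(217249) ≈ 3205.6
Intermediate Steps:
v(s) = 0 (v(s) = -1 + 1 = 0)
h(I, z) = 6*sqrt(I**2 + z**2)
h(-465, (-76 + v(15)) + 108) + u(-552, -297) = 6*sqrt((-465)**2 + ((-76 + 0) + 108)**2) + (112 - 1*(-297)) = 6*sqrt(216225 + (-76 + 108)**2) + (112 + 297) = 6*sqrt(216225 + 32**2) + 409 = 6*sqrt(216225 + 1024) + 409 = 6*sqrt(217249) + 409 = 409 + 6*sqrt(217249)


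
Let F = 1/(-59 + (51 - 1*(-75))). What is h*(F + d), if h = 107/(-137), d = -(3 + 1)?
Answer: 28569/9179 ≈ 3.1124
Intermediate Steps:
d = -4 (d = -1*4 = -4)
F = 1/67 (F = 1/(-59 + (51 + 75)) = 1/(-59 + 126) = 1/67 ≈ 0.014925)
h = -107/137 (h = 107*(-1/137) = -107/137 ≈ -0.78102)
h*(F + d) = -107*(1/67 - 4)/137 = -107/137*(-267/67) = 28569/9179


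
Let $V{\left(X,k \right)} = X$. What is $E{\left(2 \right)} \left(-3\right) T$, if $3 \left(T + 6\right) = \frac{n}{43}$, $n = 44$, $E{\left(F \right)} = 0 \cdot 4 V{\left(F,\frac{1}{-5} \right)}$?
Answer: $0$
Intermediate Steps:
$E{\left(F \right)} = 0$ ($E{\left(F \right)} = 0 \cdot 4 F = 0 F = 0$)
$T = - \frac{730}{129}$ ($T = -6 + \frac{44 \cdot \frac{1}{43}}{3} = -6 + \frac{1}{3} \cdot \frac{44}{43} = -6 + \frac{44}{129} = - \frac{730}{129} \approx -5.6589$)
$E{\left(2 \right)} \left(-3\right) T = 0 \left(-3\right) \left(- \frac{730}{129}\right) = 0 \left(- \frac{730}{129}\right) = 0$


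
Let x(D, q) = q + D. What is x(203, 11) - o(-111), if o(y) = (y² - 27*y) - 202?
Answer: -14902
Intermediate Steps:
x(D, q) = D + q
o(y) = -202 + y² - 27*y
x(203, 11) - o(-111) = (203 + 11) - (-202 + (-111)² - 27*(-111)) = 214 - (-202 + 12321 + 2997) = 214 - 1*15116 = 214 - 15116 = -14902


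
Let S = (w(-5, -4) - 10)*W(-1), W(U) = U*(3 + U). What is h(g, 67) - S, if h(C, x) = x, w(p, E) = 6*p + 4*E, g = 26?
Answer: -45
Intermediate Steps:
w(p, E) = 4*E + 6*p
S = 112 (S = ((4*(-4) + 6*(-5)) - 10)*(-(3 - 1)) = ((-16 - 30) - 10)*(-1*2) = (-46 - 10)*(-2) = -56*(-2) = 112)
h(g, 67) - S = 67 - 1*112 = 67 - 112 = -45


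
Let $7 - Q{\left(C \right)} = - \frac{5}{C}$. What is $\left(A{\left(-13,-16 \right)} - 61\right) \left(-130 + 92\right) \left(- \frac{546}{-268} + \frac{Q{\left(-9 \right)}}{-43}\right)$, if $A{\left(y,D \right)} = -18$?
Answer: $\frac{146916379}{25929} \approx 5666.1$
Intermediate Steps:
$Q{\left(C \right)} = 7 + \frac{5}{C}$ ($Q{\left(C \right)} = 7 - - \frac{5}{C} = 7 + \frac{5}{C}$)
$\left(A{\left(-13,-16 \right)} - 61\right) \left(-130 + 92\right) \left(- \frac{546}{-268} + \frac{Q{\left(-9 \right)}}{-43}\right) = \left(-18 - 61\right) \left(-130 + 92\right) \left(- \frac{546}{-268} + \frac{7 + \frac{5}{-9}}{-43}\right) = \left(-79\right) \left(-38\right) \left(\left(-546\right) \left(- \frac{1}{268}\right) + \left(7 + 5 \left(- \frac{1}{9}\right)\right) \left(- \frac{1}{43}\right)\right) = 3002 \left(\frac{273}{134} + \left(7 - \frac{5}{9}\right) \left(- \frac{1}{43}\right)\right) = 3002 \left(\frac{273}{134} + \frac{58}{9} \left(- \frac{1}{43}\right)\right) = 3002 \left(\frac{273}{134} - \frac{58}{387}\right) = 3002 \cdot \frac{97879}{51858} = \frac{146916379}{25929}$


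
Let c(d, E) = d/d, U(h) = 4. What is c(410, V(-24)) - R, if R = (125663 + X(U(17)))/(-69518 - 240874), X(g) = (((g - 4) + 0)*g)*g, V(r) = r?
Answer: 436055/310392 ≈ 1.4049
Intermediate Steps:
c(d, E) = 1
X(g) = g²*(-4 + g) (X(g) = (((-4 + g) + 0)*g)*g = ((-4 + g)*g)*g = (g*(-4 + g))*g = g²*(-4 + g))
R = -125663/310392 (R = (125663 + 4²*(-4 + 4))/(-69518 - 240874) = (125663 + 16*0)/(-310392) = (125663 + 0)*(-1/310392) = 125663*(-1/310392) = -125663/310392 ≈ -0.40485)
c(410, V(-24)) - R = 1 - 1*(-125663/310392) = 1 + 125663/310392 = 436055/310392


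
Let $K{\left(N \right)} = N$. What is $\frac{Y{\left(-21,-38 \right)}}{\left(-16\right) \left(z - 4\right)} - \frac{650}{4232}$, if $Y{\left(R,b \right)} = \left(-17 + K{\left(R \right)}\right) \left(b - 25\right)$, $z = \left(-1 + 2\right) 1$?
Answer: $\frac{210421}{4232} \approx 49.721$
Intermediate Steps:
$z = 1$ ($z = 1 \cdot 1 = 1$)
$Y{\left(R,b \right)} = \left(-25 + b\right) \left(-17 + R\right)$ ($Y{\left(R,b \right)} = \left(-17 + R\right) \left(b - 25\right) = \left(-17 + R\right) \left(-25 + b\right) = \left(-25 + b\right) \left(-17 + R\right)$)
$\frac{Y{\left(-21,-38 \right)}}{\left(-16\right) \left(z - 4\right)} - \frac{650}{4232} = \frac{425 - -525 - -646 - -798}{\left(-16\right) \left(1 - 4\right)} - \frac{650}{4232} = \frac{425 + 525 + 646 + 798}{\left(-16\right) \left(-3\right)} - \frac{325}{2116} = \frac{2394}{48} - \frac{325}{2116} = 2394 \cdot \frac{1}{48} - \frac{325}{2116} = \frac{399}{8} - \frac{325}{2116} = \frac{210421}{4232}$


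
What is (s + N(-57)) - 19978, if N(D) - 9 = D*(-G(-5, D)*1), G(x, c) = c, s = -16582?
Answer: -39800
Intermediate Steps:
N(D) = 9 - D² (N(D) = 9 + D*(-D*1) = 9 + D*(-D) = 9 - D²)
(s + N(-57)) - 19978 = (-16582 + (9 - 1*(-57)²)) - 19978 = (-16582 + (9 - 1*3249)) - 19978 = (-16582 + (9 - 3249)) - 19978 = (-16582 - 3240) - 19978 = -19822 - 19978 = -39800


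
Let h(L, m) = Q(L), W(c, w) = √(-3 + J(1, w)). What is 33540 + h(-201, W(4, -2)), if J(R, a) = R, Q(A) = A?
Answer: 33339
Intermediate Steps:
W(c, w) = I*√2 (W(c, w) = √(-3 + 1) = √(-2) = I*√2)
h(L, m) = L
33540 + h(-201, W(4, -2)) = 33540 - 201 = 33339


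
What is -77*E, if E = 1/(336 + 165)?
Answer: -77/501 ≈ -0.15369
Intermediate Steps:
E = 1/501 ≈ 0.0019960
-77*E = -77*1/501 = -77/501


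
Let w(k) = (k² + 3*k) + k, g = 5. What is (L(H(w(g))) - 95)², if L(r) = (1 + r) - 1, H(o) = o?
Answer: 2500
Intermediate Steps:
w(k) = k² + 4*k
L(r) = r
(L(H(w(g))) - 95)² = (5*(4 + 5) - 95)² = (5*9 - 95)² = (45 - 95)² = (-50)² = 2500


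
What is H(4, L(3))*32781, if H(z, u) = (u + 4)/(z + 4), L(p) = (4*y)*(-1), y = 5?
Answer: -65562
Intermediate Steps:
L(p) = -20 (L(p) = (4*5)*(-1) = 20*(-1) = -20)
H(z, u) = (4 + u)/(4 + z)
H(4, L(3))*32781 = ((4 - 20)/(4 + 4))*32781 = (-16/8)*32781 = ((⅛)*(-16))*32781 = -2*32781 = -65562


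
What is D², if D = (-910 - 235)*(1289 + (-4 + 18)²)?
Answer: 2891105105625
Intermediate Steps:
D = -1700325 (D = -1145*(1289 + 14²) = -1145*(1289 + 196) = -1145*1485 = -1700325)
D² = (-1700325)² = 2891105105625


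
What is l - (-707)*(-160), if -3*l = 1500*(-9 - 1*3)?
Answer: -107120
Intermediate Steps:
l = 6000 (l = -500*(-9 - 1*3) = -500*(-9 - 3) = -500*(-12) = -⅓*(-18000) = 6000)
l - (-707)*(-160) = 6000 - (-707)*(-160) = 6000 - 1*113120 = 6000 - 113120 = -107120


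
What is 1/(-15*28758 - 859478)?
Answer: -1/1290848 ≈ -7.7468e-7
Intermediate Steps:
1/(-15*28758 - 859478) = 1/(-431370 - 859478) = 1/(-1290848) = -1/1290848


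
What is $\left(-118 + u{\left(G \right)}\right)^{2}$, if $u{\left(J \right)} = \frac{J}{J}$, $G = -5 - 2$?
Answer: $13689$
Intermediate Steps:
$G = -7$
$u{\left(J \right)} = 1$
$\left(-118 + u{\left(G \right)}\right)^{2} = \left(-118 + 1\right)^{2} = \left(-117\right)^{2} = 13689$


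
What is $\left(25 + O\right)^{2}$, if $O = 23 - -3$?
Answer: $2601$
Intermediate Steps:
$O = 26$ ($O = 23 + 3 = 26$)
$\left(25 + O\right)^{2} = \left(25 + 26\right)^{2} = 51^{2} = 2601$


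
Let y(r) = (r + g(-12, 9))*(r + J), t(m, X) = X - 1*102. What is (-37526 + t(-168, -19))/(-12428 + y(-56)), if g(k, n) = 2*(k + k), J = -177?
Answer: -37647/11804 ≈ -3.1893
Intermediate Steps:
t(m, X) = -102 + X (t(m, X) = X - 102 = -102 + X)
g(k, n) = 4*k (g(k, n) = 2*(2*k) = 4*k)
y(r) = (-177 + r)*(-48 + r) (y(r) = (r + 4*(-12))*(r - 177) = (r - 48)*(-177 + r) = (-48 + r)*(-177 + r) = (-177 + r)*(-48 + r))
(-37526 + t(-168, -19))/(-12428 + y(-56)) = (-37526 + (-102 - 19))/(-12428 + (8496 + (-56)**2 - 225*(-56))) = (-37526 - 121)/(-12428 + (8496 + 3136 + 12600)) = -37647/(-12428 + 24232) = -37647/11804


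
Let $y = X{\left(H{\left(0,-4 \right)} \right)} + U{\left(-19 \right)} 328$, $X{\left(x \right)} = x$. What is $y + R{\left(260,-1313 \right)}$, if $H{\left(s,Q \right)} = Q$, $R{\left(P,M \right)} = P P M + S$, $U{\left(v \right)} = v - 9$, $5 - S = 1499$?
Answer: $-88769482$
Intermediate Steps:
$S = -1494$ ($S = 5 - 1499 = -1494$)
$U{\left(v \right)} = -9 + v$ ($U{\left(v \right)} = v - 9 = -9 + v$)
$R{\left(P,M \right)} = -1494 + M P^{2}$ ($R{\left(P,M \right)} = P P M - 1494 = P^{2} M - 1494 = M P^{2} - 1494 = -1494 + M P^{2}$)
$y = -9188$ ($y = -4 + \left(-9 - 19\right) 328 = -4 - 9184 = -9188$)
$y + R{\left(260,-1313 \right)} = -9188 - \left(1494 + 1313 \cdot 260^{2}\right) = -9188 - 88760294 = -88769482$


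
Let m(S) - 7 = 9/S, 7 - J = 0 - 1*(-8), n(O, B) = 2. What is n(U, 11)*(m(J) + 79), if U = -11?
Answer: 154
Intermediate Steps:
J = -1 (J = 7 - (0 - 1*(-8)) = 7 - (0 + 8) = 7 - 1*8 = 7 - 8 = -1)
m(S) = 7 + 9/S
n(U, 11)*(m(J) + 79) = 2*((7 + 9/(-1)) + 79) = 2*((7 + 9*(-1)) + 79) = 2*((7 - 9) + 79) = 2*(-2 + 79) = 2*77 = 154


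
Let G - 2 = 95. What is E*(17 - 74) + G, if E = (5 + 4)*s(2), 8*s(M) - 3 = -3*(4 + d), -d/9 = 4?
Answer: -50011/8 ≈ -6251.4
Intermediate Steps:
d = -36 (d = -9*4 = -36)
G = 97 (G = 2 + 95 = 97)
s(M) = 99/8 (s(M) = 3/8 + (-3*(4 - 36))/8 = 3/8 + (-3*(-32))/8 = 3/8 + (1/8)*96 = 3/8 + 12 = 99/8)
E = 891/8 (E = (5 + 4)*(99/8) = 9*(99/8) = 891/8 ≈ 111.38)
E*(17 - 74) + G = 891*(17 - 74)/8 + 97 = (891/8)*(-57) + 97 = -50787/8 + 97 = -50011/8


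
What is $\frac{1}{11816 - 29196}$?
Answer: $- \frac{1}{17380} \approx -5.7537 \cdot 10^{-5}$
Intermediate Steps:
$\frac{1}{11816 - 29196} = \frac{1}{-17380} = - \frac{1}{17380}$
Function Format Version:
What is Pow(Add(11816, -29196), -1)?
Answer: Rational(-1, 17380) ≈ -5.7537e-5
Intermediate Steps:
Pow(Add(11816, -29196), -1) = Pow(-17380, -1) = Rational(-1, 17380)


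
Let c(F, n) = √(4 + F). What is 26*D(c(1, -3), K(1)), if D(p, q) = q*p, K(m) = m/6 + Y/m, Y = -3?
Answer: -221*√5/3 ≈ -164.72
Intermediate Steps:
K(m) = -3/m + m/6 (K(m) = m/6 - 3/m = -3/m + m/6)
D(p, q) = p*q
26*D(c(1, -3), K(1)) = 26*(√(4 + 1)*(-3/1 + (⅙)*1)) = 26*(√5*(-3*1 + ⅙)) = 26*(√5*(-3 + ⅙)) = 26*(√5*(-17/6)) = 26*(-17*√5/6) = -221*√5/3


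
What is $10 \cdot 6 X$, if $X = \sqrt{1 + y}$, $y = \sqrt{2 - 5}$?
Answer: $60 \sqrt{1 + i \sqrt{3}} \approx 73.485 + 42.426 i$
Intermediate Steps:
$y = i \sqrt{3}$ ($y = \sqrt{-3} = i \sqrt{3} \approx 1.732 i$)
$X = \sqrt{1 + i \sqrt{3}} \approx 1.2247 + 0.70711 i$
$10 \cdot 6 X = 10 \cdot 6 \sqrt{1 + i \sqrt{3}} = 60 \sqrt{1 + i \sqrt{3}}$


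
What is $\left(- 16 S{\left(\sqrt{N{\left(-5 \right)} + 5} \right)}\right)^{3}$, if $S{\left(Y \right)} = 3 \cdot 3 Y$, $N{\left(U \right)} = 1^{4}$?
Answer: $- 17915904 \sqrt{6} \approx -4.3885 \cdot 10^{7}$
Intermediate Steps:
$N{\left(U \right)} = 1$
$S{\left(Y \right)} = 9 Y$
$\left(- 16 S{\left(\sqrt{N{\left(-5 \right)} + 5} \right)}\right)^{3} = \left(- 16 \cdot 9 \sqrt{1 + 5}\right)^{3} = \left(- 16 \cdot 9 \sqrt{6}\right)^{3} = \left(- 144 \sqrt{6}\right)^{3} = - 17915904 \sqrt{6}$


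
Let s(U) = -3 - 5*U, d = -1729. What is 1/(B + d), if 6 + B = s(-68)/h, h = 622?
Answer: -622/1078833 ≈ -0.00057655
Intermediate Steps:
B = -3395/622 (B = -6 + (-3 - 5*(-68))/622 = -6 + (-3 + 340)*(1/622) = -6 + 337*(1/622) = -6 + 337/622 = -3395/622 ≈ -5.4582)
1/(B + d) = 1/(-3395/622 - 1729) = 1/(-1078833/622) = -622/1078833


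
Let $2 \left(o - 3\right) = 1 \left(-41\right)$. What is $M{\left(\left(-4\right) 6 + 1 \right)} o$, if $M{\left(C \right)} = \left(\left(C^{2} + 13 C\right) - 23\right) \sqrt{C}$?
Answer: $- \frac{7245 i \sqrt{23}}{2} \approx - 17373.0 i$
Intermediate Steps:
$o = - \frac{35}{2}$ ($o = 3 + \frac{1 \left(-41\right)}{2} = 3 + \frac{1}{2} \left(-41\right) = 3 - \frac{41}{2} = - \frac{35}{2} \approx -17.5$)
$M{\left(C \right)} = \sqrt{C} \left(-23 + C^{2} + 13 C\right)$ ($M{\left(C \right)} = \left(-23 + C^{2} + 13 C\right) \sqrt{C} = \sqrt{C} \left(-23 + C^{2} + 13 C\right)$)
$M{\left(\left(-4\right) 6 + 1 \right)} o = \sqrt{\left(-4\right) 6 + 1} \left(-23 + \left(\left(-4\right) 6 + 1\right)^{2} + 13 \left(\left(-4\right) 6 + 1\right)\right) \left(- \frac{35}{2}\right) = \sqrt{-24 + 1} \left(-23 + \left(-24 + 1\right)^{2} + 13 \left(-24 + 1\right)\right) \left(- \frac{35}{2}\right) = \sqrt{-23} \left(-23 + \left(-23\right)^{2} + 13 \left(-23\right)\right) \left(- \frac{35}{2}\right) = i \sqrt{23} \left(-23 + 529 - 299\right) \left(- \frac{35}{2}\right) = i \sqrt{23} \cdot 207 \left(- \frac{35}{2}\right) = 207 i \sqrt{23} \left(- \frac{35}{2}\right) = - \frac{7245 i \sqrt{23}}{2}$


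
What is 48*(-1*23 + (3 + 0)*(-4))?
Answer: -1680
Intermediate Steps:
48*(-1*23 + (3 + 0)*(-4)) = 48*(-23 + 3*(-4)) = 48*(-23 - 12) = 48*(-35) = -1680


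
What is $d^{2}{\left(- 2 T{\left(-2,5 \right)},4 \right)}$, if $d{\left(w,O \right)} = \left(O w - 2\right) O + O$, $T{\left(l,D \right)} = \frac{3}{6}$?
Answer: $400$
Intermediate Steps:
$T{\left(l,D \right)} = \frac{1}{2}$ ($T{\left(l,D \right)} = 3 \cdot \frac{1}{6} = \frac{1}{2}$)
$d{\left(w,O \right)} = O + O \left(-2 + O w\right)$ ($d{\left(w,O \right)} = \left(-2 + O w\right) O + O = O \left(-2 + O w\right) + O = O + O \left(-2 + O w\right)$)
$d^{2}{\left(- 2 T{\left(-2,5 \right)},4 \right)} = \left(4 \left(-1 + 4 \left(\left(-2\right) \frac{1}{2}\right)\right)\right)^{2} = \left(4 \left(-1 + 4 \left(-1\right)\right)\right)^{2} = \left(4 \left(-1 - 4\right)\right)^{2} = \left(4 \left(-5\right)\right)^{2} = \left(-20\right)^{2} = 400$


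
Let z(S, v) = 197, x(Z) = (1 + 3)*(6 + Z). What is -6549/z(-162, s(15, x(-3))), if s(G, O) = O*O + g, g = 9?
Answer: -6549/197 ≈ -33.244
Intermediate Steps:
x(Z) = 24 + 4*Z (x(Z) = 4*(6 + Z) = 24 + 4*Z)
s(G, O) = 9 + O² (s(G, O) = O*O + 9 = O² + 9 = 9 + O²)
-6549/z(-162, s(15, x(-3))) = -6549/197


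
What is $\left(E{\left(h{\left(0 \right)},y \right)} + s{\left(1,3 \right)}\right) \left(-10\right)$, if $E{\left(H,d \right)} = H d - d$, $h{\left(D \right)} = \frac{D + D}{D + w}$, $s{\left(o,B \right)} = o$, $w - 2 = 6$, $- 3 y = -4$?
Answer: $\frac{10}{3} \approx 3.3333$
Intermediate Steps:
$y = \frac{4}{3}$ ($y = \left(- \frac{1}{3}\right) \left(-4\right) = \frac{4}{3} \approx 1.3333$)
$w = 8$ ($w = 2 + 6 = 8$)
$h{\left(D \right)} = \frac{2 D}{8 + D}$ ($h{\left(D \right)} = \frac{D + D}{D + 8} = \frac{2 D}{8 + D}$)
$E{\left(H,d \right)} = - d + H d$
$\left(E{\left(h{\left(0 \right)},y \right)} + s{\left(1,3 \right)}\right) \left(-10\right) = \left(\frac{4 \left(-1 + 2 \cdot 0 \frac{1}{8 + 0}\right)}{3} + 1\right) \left(-10\right) = \left(\frac{4 \left(-1 + 2 \cdot 0 \cdot \frac{1}{8}\right)}{3} + 1\right) \left(-10\right) = \left(\frac{4 \left(-1 + 0\right)}{3} + 1\right) \left(-10\right) = \left(\frac{4}{3} \left(-1\right) + 1\right) \left(-10\right) = \left(- \frac{4}{3} + 1\right) \left(-10\right) = \left(- \frac{1}{3}\right) \left(-10\right) = \frac{10}{3}$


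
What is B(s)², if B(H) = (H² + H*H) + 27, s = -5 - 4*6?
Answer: 2920681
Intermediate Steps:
s = -29 (s = -5 - 24 = -29)
B(H) = 27 + 2*H² (B(H) = (H² + H²) + 27 = 2*H² + 27 = 27 + 2*H²)
B(s)² = (27 + 2*(-29)²)² = (27 + 2*841)² = (27 + 1682)² = 1709² = 2920681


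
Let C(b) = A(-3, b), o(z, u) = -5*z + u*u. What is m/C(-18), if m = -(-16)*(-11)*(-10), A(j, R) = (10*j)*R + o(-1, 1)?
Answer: 880/273 ≈ 3.2234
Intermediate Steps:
o(z, u) = u² - 5*z (o(z, u) = -5*z + u² = u² - 5*z)
A(j, R) = 6 + 10*R*j (A(j, R) = (10*j)*R + (1² - 5*(-1)) = 10*R*j + (1 + 5) = 10*R*j + 6 = 6 + 10*R*j)
C(b) = 6 - 30*b (C(b) = 6 + 10*b*(-3) = 6 - 30*b)
m = 1760 (m = -16*11*(-10) = -176*(-10) = 1760)
m/C(-18) = 1760/(6 - 30*(-18)) = 1760/(6 + 540) = 1760/546 = 1760*(1/546) = 880/273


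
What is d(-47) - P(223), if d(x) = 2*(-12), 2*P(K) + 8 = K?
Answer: -263/2 ≈ -131.50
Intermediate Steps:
P(K) = -4 + K/2
d(x) = -24
d(-47) - P(223) = -24 - (-4 + (½)*223) = -24 - (-4 + 223/2) = -24 - 1*215/2 = -24 - 215/2 = -263/2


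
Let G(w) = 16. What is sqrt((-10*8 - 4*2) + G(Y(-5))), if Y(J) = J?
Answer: 6*I*sqrt(2) ≈ 8.4853*I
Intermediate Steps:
sqrt((-10*8 - 4*2) + G(Y(-5))) = sqrt((-10*8 - 4*2) + 16) = sqrt((-80 - 8) + 16) = sqrt(-88 + 16) = sqrt(-72) = 6*I*sqrt(2)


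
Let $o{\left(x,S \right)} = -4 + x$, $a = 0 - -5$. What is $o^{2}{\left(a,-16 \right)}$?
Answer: $1$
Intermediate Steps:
$a = 5$ ($a = 0 + 5 = 5$)
$o^{2}{\left(a,-16 \right)} = \left(-4 + 5\right)^{2} = 1^{2} = 1$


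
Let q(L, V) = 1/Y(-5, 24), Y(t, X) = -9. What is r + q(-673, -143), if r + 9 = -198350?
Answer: -1785232/9 ≈ -1.9836e+5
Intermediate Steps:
r = -198359 (r = -9 - 198350 = -198359)
q(L, V) = -⅑ (q(L, V) = 1/(-9) = -⅑)
r + q(-673, -143) = -198359 - ⅑ = -1785232/9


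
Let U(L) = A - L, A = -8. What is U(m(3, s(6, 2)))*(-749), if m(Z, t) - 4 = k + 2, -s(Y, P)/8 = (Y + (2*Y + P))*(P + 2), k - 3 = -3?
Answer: 10486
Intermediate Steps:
k = 0 (k = 3 - 3 = 0)
s(Y, P) = -8*(2 + P)*(P + 3*Y) (s(Y, P) = -8*(Y + (2*Y + P))*(P + 2) = -8*(Y + (P + 2*Y))*(2 + P) = -8*(P + 3*Y)*(2 + P) = -8*(2 + P)*(P + 3*Y))
m(Z, t) = 6 (m(Z, t) = 4 + (0 + 2) = 4 + 2 = 6)
U(L) = -8 - L
U(m(3, s(6, 2)))*(-749) = (-8 - 1*6)*(-749) = (-8 - 6)*(-749) = -14*(-749) = 10486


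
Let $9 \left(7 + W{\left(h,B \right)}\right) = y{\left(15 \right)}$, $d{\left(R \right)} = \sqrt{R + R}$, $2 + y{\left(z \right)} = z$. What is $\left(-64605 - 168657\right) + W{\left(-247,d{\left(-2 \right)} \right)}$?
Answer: $- \frac{2099408}{9} \approx -2.3327 \cdot 10^{5}$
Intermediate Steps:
$y{\left(z \right)} = -2 + z$
$d{\left(R \right)} = \sqrt{2} \sqrt{R}$ ($d{\left(R \right)} = \sqrt{2 R} = \sqrt{2} \sqrt{R}$)
$W{\left(h,B \right)} = - \frac{50}{9}$ ($W{\left(h,B \right)} = -7 + \frac{-2 + 15}{9} = -7 + \frac{1}{9} \cdot 13 = -7 + \frac{13}{9} = - \frac{50}{9}$)
$\left(-64605 - 168657\right) + W{\left(-247,d{\left(-2 \right)} \right)} = \left(-64605 - 168657\right) - \frac{50}{9} = -233262 - \frac{50}{9} = - \frac{2099408}{9}$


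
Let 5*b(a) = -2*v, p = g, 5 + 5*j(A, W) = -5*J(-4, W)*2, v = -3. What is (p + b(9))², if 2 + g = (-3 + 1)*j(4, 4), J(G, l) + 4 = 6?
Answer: 2116/25 ≈ 84.640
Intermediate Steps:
J(G, l) = 2 (J(G, l) = -4 + 6 = 2)
j(A, W) = -5 (j(A, W) = -1 + (-5*2*2)/5 = -1 + (-10*2)/5 = -1 + (⅕)*(-20) = -1 - 4 = -5)
g = 8 (g = -2 + (-3 + 1)*(-5) = -2 - 2*(-5) = -2 + 10 = 8)
p = 8
b(a) = 6/5 (b(a) = (-2*(-3))/5 = (⅕)*6 = 6/5)
(p + b(9))² = (8 + 6/5)² = (46/5)² = 2116/25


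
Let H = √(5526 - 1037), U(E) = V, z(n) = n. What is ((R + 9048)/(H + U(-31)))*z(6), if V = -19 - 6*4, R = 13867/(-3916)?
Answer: 35418101/15664 ≈ 2261.1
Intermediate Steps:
R = -13867/3916 (R = 13867*(-1/3916) = -13867/3916 ≈ -3.5411)
V = -43 (V = -19 - 1*24 = -19 - 24 = -43)
U(E) = -43
H = 67 (H = √4489 = 67)
((R + 9048)/(H + U(-31)))*z(6) = ((-13867/3916 + 9048)/(67 - 43))*6 = ((35418101/3916)/24)*6 = ((35418101/3916)*(1/24))*6 = (35418101/93984)*6 = 35418101/15664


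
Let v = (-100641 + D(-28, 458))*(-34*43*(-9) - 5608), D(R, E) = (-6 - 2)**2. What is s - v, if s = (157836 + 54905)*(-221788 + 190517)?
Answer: -5893267461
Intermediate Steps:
D(R, E) = 64 (D(R, E) = (-8)**2 = 64)
s = -6652623811 (s = 212741*(-31271) = -6652623811)
v = -759356350 (v = (-100641 + 64)*(-34*43*(-9) - 5608) = -100577*(-1462*(-9) - 5608) = -100577*(13158 - 5608) = -100577*7550 = -759356350)
s - v = -6652623811 - 1*(-759356350) = -6652623811 + 759356350 = -5893267461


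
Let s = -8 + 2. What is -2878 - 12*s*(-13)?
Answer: -3814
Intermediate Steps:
s = -6
-2878 - 12*s*(-13) = -2878 - 12*(-6)*(-13) = -2878 - (-72)*(-13) = -2878 - 1*936 = -2878 - 936 = -3814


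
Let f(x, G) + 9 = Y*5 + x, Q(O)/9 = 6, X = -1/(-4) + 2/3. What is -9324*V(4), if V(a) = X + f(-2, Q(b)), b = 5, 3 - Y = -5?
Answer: -278943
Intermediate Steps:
Y = 8 (Y = 3 - 1*(-5) = 3 + 5 = 8)
X = 11/12 (X = -1*(-¼) + 2*(⅓) = ¼ + ⅔ = 11/12 ≈ 0.91667)
Q(O) = 54 (Q(O) = 9*6 = 54)
f(x, G) = 31 + x (f(x, G) = -9 + (8*5 + x) = -9 + (40 + x) = 31 + x)
V(a) = 359/12 (V(a) = 11/12 + (31 - 2) = 11/12 + 29 = 359/12)
-9324*V(4) = -9324*359/12 = -278943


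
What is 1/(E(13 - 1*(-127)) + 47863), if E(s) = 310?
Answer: 1/48173 ≈ 2.0759e-5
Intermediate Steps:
1/(E(13 - 1*(-127)) + 47863) = 1/(310 + 47863) = 1/48173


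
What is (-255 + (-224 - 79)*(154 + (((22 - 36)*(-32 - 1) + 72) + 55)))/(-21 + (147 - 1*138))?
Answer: 18782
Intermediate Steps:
(-255 + (-224 - 79)*(154 + (((22 - 36)*(-32 - 1) + 72) + 55)))/(-21 + (147 - 1*138)) = (-255 - 303*(154 + ((-14*(-33) + 72) + 55)))/(-21 + (147 - 138)) = (-255 - 303*(154 + ((462 + 72) + 55)))/(-21 + 9) = (-255 - 303*(154 + (534 + 55)))/(-12) = (-255 - 303*(154 + 589))*(-1/12) = (-255 - 303*743)*(-1/12) = (-255 - 225129)*(-1/12) = -225384*(-1/12) = 18782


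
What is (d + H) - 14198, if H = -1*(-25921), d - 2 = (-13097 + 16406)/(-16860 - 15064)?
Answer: 374305591/31924 ≈ 11725.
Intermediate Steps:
d = 60539/31924 (d = 2 + (-13097 + 16406)/(-16860 - 15064) = 2 + 3309/(-31924) = 2 + 3309*(-1/31924) = 2 - 3309/31924 = 60539/31924 ≈ 1.8963)
H = 25921
(d + H) - 14198 = (60539/31924 + 25921) - 14198 = 827562543/31924 - 14198 = 374305591/31924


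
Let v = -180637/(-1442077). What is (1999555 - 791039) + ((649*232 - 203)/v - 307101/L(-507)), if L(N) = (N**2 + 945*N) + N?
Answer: 32283535695290006/13401639667 ≈ 2.4089e+6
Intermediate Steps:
v = 180637/1442077 (v = -180637*(-1/1442077) = 180637/1442077 ≈ 0.12526)
L(N) = N**2 + 946*N
(1999555 - 791039) + ((649*232 - 203)/v - 307101/L(-507)) = (1999555 - 791039) + ((649*232 - 203)/(180637/1442077) - 307101*(-1/(507*(946 - 507)))) = 1208516 + ((150568 - 203)*(1442077/180637) - 307101/((-507*439))) = 1208516 + (150365*(1442077/180637) - 307101/(-222573)) = 1208516 + (216837908105/180637 - 307101*(-1/222573)) = 1208516 + (216837908105/180637 + 102367/74191) = 1208516 + 16087439731485834/13401639667 = 32283535695290006/13401639667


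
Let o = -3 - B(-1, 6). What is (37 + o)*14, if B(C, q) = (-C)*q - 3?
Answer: 434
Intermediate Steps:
B(C, q) = -3 - C*q (B(C, q) = -C*q - 3 = -3 - C*q)
o = -6 (o = -3 - (-3 - 1*(-1)*6) = -3 - (-3 + 6) = -3 - 1*3 = -3 - 3 = -6)
(37 + o)*14 = (37 - 6)*14 = 31*14 = 434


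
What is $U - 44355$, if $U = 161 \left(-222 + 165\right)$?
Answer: $-53532$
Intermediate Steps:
$U = -9177$ ($U = 161 \left(-57\right) = -9177$)
$U - 44355 = -9177 - 44355 = -53532$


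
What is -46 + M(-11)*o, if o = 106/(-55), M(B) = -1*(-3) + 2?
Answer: -612/11 ≈ -55.636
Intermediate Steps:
M(B) = 5 (M(B) = 3 + 2 = 5)
o = -106/55 (o = 106*(-1/55) = -106/55 ≈ -1.9273)
-46 + M(-11)*o = -46 + 5*(-106/55) = -46 - 106/11 = -612/11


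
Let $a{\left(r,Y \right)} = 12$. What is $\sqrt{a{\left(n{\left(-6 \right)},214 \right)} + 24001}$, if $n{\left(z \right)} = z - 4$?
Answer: $\sqrt{24013} \approx 154.96$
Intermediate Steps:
$n{\left(z \right)} = -4 + z$ ($n{\left(z \right)} = z - 4 = -4 + z$)
$\sqrt{a{\left(n{\left(-6 \right)},214 \right)} + 24001} = \sqrt{12 + 24001} = \sqrt{24013}$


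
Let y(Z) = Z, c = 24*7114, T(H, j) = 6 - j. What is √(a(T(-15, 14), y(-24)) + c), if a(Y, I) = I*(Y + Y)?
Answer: 4*√10695 ≈ 413.67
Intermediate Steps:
c = 170736
a(Y, I) = 2*I*Y (a(Y, I) = I*(2*Y) = 2*I*Y)
√(a(T(-15, 14), y(-24)) + c) = √(2*(-24)*(6 - 1*14) + 170736) = √(2*(-24)*(6 - 14) + 170736) = √(2*(-24)*(-8) + 170736) = √(384 + 170736) = √171120 = 4*√10695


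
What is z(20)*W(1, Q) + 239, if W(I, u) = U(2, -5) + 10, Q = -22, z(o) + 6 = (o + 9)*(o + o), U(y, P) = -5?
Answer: 6009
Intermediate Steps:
z(o) = -6 + 2*o*(9 + o) (z(o) = -6 + (o + 9)*(o + o) = -6 + (9 + o)*(2*o) = -6 + 2*o*(9 + o))
W(I, u) = 5 (W(I, u) = -5 + 10 = 5)
z(20)*W(1, Q) + 239 = (-6 + 2*20² + 18*20)*5 + 239 = (-6 + 2*400 + 360)*5 + 239 = (-6 + 800 + 360)*5 + 239 = 1154*5 + 239 = 5770 + 239 = 6009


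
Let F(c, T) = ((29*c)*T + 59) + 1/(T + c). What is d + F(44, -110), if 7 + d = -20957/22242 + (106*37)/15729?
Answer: -8181036383491/58307403 ≈ -1.4031e+5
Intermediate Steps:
F(c, T) = 59 + 1/(T + c) + 29*T*c (F(c, T) = (29*T*c + 59) + 1/(T + c) = (59 + 29*T*c) + 1/(T + c) = 59 + 1/(T + c) + 29*T*c)
d = -299034495/38871602 (d = -7 + (-20957/22242 + (106*37)/15729) = -7 + (-20957*1/22242 + 3922*(1/15729)) = -7 + (-20957/22242 + 3922/15729) = -7 - 26933281/38871602 = -299034495/38871602 ≈ -7.6929)
d + F(44, -110) = -299034495/38871602 + (1 + 59*(-110) + 59*44 + 29*(-110)*44² + 29*44*(-110)²)/(-110 + 44) = -299034495/38871602 + (1 - 6490 + 2596 + 29*(-110)*1936 + 29*44*12100)/(-66) = -299034495/38871602 - (1 - 6490 + 2596 - 6175840 + 15439600)/66 = -299034495/38871602 - 1/66*9259867 = -299034495/38871602 - 9259867/66 = -8181036383491/58307403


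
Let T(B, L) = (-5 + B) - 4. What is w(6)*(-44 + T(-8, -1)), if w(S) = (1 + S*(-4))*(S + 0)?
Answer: 8418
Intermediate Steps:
T(B, L) = -9 + B
w(S) = S*(1 - 4*S) (w(S) = (1 - 4*S)*S = S*(1 - 4*S))
w(6)*(-44 + T(-8, -1)) = (6*(1 - 4*6))*(-44 + (-9 - 8)) = (6*(1 - 24))*(-44 - 17) = (6*(-23))*(-61) = -138*(-61) = 8418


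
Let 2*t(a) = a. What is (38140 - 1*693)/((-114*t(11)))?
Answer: -37447/627 ≈ -59.724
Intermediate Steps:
t(a) = a/2
(38140 - 1*693)/((-114*t(11))) = (38140 - 1*693)/((-57*11)) = (38140 - 693)/((-114*11/2)) = 37447/(-627) = 37447*(-1/627) = -37447/627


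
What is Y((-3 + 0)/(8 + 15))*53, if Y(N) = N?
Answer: -159/23 ≈ -6.9130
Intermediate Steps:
Y((-3 + 0)/(8 + 15))*53 = ((-3 + 0)/(8 + 15))*53 = -3/23*53 = -159/23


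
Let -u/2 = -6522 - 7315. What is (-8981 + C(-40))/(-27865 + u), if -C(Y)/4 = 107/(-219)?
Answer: 1966411/41829 ≈ 47.011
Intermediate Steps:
C(Y) = 428/219 (C(Y) = -428/(-219) = -428*(-1)/219 = -4*(-107/219) = 428/219)
u = 27674 (u = -2*(-6522 - 7315) = -2*(-13837) = 27674)
(-8981 + C(-40))/(-27865 + u) = (-8981 + 428/219)/(-27865 + 27674) = -1966411/219/(-191) = -1966411/219*(-1/191) = 1966411/41829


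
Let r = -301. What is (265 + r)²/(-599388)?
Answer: -108/49949 ≈ -0.0021622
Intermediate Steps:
(265 + r)²/(-599388) = (265 - 301)²/(-599388) = (-36)²*(-1/599388) = 1296*(-1/599388) = -108/49949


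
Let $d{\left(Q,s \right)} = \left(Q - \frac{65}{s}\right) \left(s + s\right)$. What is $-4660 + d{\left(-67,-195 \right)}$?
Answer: $21340$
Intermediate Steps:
$d{\left(Q,s \right)} = 2 s \left(Q - \frac{65}{s}\right)$ ($d{\left(Q,s \right)} = \left(Q - \frac{65}{s}\right) 2 s = 2 s \left(Q - \frac{65}{s}\right)$)
$-4660 + d{\left(-67,-195 \right)} = -4660 - \left(130 + 134 \left(-195\right)\right) = -4660 + \left(-130 + 26130\right) = -4660 + 26000 = 21340$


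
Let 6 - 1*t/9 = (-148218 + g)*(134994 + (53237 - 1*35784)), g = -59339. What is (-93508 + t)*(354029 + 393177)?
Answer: 212784007828856542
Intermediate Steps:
t = 284772977865 (t = 54 - 9*(-148218 - 59339)*(134994 + (53237 - 1*35784)) = 54 - (-1868013)*(134994 + (53237 - 35784)) = 54 - (-1868013)*(134994 + 17453) = 54 - (-1868013)*152447 = 54 - 9*(-31641441979) = 54 + 284772977811 = 284772977865)
(-93508 + t)*(354029 + 393177) = (-93508 + 284772977865)*(354029 + 393177) = 284772884357*747206 = 212784007828856542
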